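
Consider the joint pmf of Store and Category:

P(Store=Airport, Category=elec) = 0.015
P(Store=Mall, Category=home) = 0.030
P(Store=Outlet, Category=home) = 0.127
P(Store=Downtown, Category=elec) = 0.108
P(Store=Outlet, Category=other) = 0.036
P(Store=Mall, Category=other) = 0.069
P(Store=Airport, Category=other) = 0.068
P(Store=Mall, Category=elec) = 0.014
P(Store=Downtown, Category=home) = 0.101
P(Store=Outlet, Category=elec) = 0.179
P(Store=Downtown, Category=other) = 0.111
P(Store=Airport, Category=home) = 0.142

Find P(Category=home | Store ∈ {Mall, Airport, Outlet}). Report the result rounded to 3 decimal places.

P(Store=Mall) = 0.014 + 0.030 + 0.069 = 0.113.
P(Store=Airport) = 0.015 + 0.142 + 0.068 = 0.225.
P(Store=Outlet) = 0.179 + 0.127 + 0.036 = 0.342.
P(Store ∈ {Mall, Airport, Outlet}) = 0.113 + 0.225 + 0.342 = 0.680; P(Category=home, Store ∈ {Mall, Airport, Outlet}) = 0.030 + 0.142 + 0.127 = 0.299.
P(Category=home | Store ∈ {Mall, Airport, Outlet}) = 0.299/0.680 = 0.440.

0.440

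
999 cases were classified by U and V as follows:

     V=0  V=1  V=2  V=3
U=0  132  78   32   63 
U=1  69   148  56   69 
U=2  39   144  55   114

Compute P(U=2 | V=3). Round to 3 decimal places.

Total with V=3: 63 + 69 + 114 = 246.
P(U=2 | V=3) = 114/246 = 0.463.

0.463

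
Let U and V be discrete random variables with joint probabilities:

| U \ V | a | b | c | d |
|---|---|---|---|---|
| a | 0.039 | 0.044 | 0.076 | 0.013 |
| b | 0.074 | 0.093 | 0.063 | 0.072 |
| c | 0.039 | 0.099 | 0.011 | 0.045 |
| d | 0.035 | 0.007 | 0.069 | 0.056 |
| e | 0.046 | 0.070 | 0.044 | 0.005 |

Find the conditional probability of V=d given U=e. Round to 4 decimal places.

0.0303

P(U=e) = 0.046 + 0.070 + 0.044 + 0.005 = 0.165.
P(V=d | U=e) = 0.005/0.165 = 0.0303.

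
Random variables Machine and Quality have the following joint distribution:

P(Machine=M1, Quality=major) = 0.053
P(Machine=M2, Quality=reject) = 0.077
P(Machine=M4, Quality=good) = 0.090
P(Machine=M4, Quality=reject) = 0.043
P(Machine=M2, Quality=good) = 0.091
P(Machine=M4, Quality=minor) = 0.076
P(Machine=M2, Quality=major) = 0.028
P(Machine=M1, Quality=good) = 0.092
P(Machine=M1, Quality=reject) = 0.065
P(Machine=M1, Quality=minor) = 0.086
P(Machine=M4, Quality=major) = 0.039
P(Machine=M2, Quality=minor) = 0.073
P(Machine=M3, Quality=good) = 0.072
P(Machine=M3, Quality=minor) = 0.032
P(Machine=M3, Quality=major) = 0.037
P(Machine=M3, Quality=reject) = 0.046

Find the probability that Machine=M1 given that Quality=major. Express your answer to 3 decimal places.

0.338

P(Quality=major) = 0.053 + 0.028 + 0.037 + 0.039 = 0.157.
P(Machine=M1 | Quality=major) = 0.053/0.157 = 0.338.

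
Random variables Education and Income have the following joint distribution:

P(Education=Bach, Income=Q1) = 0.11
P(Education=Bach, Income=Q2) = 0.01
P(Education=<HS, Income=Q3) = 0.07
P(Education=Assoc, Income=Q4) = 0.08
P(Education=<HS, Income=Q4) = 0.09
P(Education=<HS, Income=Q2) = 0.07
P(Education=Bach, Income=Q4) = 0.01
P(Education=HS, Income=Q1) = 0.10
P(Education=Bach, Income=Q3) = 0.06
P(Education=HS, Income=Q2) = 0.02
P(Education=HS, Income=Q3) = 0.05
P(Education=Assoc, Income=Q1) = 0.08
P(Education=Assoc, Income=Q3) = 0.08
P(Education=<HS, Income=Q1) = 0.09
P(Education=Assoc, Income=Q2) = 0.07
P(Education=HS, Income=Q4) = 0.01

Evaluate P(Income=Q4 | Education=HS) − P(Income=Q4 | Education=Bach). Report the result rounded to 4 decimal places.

P(Education=HS) = 0.10 + 0.02 + 0.05 + 0.01 = 0.18; P(Income=Q4 | Education=HS) = 0.01/0.18 = 0.05556.
P(Education=Bach) = 0.11 + 0.01 + 0.06 + 0.01 = 0.19; P(Income=Q4 | Education=Bach) = 0.01/0.19 = 0.05263.
Difference = 0.0029.

0.0029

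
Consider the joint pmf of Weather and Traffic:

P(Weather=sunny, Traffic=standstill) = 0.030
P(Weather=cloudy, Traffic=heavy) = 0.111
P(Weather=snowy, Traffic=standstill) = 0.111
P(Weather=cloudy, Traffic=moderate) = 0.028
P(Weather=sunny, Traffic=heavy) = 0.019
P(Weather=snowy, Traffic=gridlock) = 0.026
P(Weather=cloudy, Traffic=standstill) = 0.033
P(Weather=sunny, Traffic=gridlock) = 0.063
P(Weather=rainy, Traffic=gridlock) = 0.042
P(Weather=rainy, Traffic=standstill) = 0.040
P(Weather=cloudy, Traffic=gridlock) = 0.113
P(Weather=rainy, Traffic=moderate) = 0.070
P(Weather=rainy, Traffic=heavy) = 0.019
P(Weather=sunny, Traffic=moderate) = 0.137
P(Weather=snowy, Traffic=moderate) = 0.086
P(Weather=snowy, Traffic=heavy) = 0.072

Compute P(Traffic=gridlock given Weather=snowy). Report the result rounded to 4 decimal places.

0.0881

P(Weather=snowy) = 0.086 + 0.072 + 0.026 + 0.111 = 0.295.
P(Traffic=gridlock | Weather=snowy) = 0.026/0.295 = 0.0881.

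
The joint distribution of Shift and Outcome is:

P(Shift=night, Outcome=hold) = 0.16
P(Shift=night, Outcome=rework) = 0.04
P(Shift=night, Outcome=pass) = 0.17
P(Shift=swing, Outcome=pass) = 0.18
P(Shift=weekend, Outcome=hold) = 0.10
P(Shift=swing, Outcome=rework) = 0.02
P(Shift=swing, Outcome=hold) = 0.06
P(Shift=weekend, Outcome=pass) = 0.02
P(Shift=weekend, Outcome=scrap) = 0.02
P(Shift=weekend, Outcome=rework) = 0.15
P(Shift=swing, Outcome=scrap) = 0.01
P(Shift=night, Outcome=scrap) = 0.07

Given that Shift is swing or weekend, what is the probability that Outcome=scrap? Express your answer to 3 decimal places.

0.054

P(Shift=swing) = 0.18 + 0.02 + 0.01 + 0.06 = 0.27.
P(Shift=weekend) = 0.02 + 0.15 + 0.02 + 0.10 = 0.29.
P(Shift ∈ {swing, weekend}) = 0.27 + 0.29 = 0.56; P(Outcome=scrap, Shift ∈ {swing, weekend}) = 0.01 + 0.02 = 0.03.
P(Outcome=scrap | Shift ∈ {swing, weekend}) = 0.03/0.56 = 0.054.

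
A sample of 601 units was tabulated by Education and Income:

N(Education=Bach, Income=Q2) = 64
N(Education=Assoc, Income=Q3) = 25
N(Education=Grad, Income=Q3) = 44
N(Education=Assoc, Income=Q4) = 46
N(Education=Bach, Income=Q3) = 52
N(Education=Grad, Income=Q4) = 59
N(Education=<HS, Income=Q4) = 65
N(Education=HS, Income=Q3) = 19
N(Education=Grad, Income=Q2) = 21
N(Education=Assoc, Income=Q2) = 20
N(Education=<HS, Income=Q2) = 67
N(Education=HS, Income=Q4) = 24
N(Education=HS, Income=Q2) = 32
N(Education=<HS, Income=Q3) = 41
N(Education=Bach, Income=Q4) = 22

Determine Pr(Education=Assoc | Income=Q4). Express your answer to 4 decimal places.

Total with Income=Q4: 65 + 24 + 46 + 22 + 59 = 216.
P(Education=Assoc | Income=Q4) = 46/216 = 0.2130.

0.2130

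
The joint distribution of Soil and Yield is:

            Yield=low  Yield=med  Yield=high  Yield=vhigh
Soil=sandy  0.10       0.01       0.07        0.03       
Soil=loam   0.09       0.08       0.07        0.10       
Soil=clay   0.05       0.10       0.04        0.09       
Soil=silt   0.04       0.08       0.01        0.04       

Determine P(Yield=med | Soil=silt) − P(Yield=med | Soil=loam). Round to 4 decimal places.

0.2353

P(Soil=silt) = 0.04 + 0.08 + 0.01 + 0.04 = 0.17; P(Yield=med | Soil=silt) = 0.08/0.17 = 0.47059.
P(Soil=loam) = 0.09 + 0.08 + 0.07 + 0.10 = 0.34; P(Yield=med | Soil=loam) = 0.08/0.34 = 0.23529.
Difference = 0.2353.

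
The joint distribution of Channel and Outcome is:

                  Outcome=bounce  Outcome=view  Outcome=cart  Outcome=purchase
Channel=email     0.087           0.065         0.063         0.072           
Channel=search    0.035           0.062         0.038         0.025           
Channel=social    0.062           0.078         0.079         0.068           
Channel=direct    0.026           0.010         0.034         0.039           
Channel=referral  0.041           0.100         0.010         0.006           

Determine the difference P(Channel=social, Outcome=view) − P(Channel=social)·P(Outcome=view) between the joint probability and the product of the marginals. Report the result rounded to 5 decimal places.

P(Channel=social) = 0.062 + 0.078 + 0.079 + 0.068 = 0.287.
P(Outcome=view) = 0.065 + 0.062 + 0.078 + 0.010 + 0.100 = 0.315.
P(Channel=social, Outcome=view) − P(Channel=social)P(Outcome=view) = 0.078 − 0.287×0.315 = -0.01241.

-0.01241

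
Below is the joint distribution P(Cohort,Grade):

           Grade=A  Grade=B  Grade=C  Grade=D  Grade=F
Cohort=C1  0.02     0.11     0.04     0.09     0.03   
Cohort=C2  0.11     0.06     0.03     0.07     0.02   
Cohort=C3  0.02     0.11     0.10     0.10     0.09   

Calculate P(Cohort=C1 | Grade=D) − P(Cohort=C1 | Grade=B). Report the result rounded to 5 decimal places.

P(Grade=D) = 0.09 + 0.07 + 0.10 = 0.26; P(Cohort=C1 | Grade=D) = 0.09/0.26 = 0.346154.
P(Grade=B) = 0.11 + 0.06 + 0.11 = 0.28; P(Cohort=C1 | Grade=B) = 0.11/0.28 = 0.392857.
Difference = -0.04670.

-0.04670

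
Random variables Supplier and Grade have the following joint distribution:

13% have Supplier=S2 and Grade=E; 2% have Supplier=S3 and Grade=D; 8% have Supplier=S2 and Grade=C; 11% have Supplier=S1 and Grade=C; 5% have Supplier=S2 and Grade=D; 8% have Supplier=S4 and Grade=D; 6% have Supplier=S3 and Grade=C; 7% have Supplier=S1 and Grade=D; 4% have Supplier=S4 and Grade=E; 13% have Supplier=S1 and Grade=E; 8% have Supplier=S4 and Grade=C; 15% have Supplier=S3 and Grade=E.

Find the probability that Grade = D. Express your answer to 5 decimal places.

0.22000

P(Grade=D) = 0.07 + 0.05 + 0.02 + 0.08 = 0.22.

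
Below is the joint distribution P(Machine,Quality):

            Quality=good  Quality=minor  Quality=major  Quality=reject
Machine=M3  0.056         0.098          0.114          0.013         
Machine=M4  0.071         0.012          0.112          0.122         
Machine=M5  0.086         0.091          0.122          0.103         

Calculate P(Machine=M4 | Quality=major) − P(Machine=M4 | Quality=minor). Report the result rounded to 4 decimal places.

0.2621

P(Quality=major) = 0.114 + 0.112 + 0.122 = 0.348; P(Machine=M4 | Quality=major) = 0.112/0.348 = 0.32184.
P(Quality=minor) = 0.098 + 0.012 + 0.091 = 0.201; P(Machine=M4 | Quality=minor) = 0.012/0.201 = 0.05970.
Difference = 0.2621.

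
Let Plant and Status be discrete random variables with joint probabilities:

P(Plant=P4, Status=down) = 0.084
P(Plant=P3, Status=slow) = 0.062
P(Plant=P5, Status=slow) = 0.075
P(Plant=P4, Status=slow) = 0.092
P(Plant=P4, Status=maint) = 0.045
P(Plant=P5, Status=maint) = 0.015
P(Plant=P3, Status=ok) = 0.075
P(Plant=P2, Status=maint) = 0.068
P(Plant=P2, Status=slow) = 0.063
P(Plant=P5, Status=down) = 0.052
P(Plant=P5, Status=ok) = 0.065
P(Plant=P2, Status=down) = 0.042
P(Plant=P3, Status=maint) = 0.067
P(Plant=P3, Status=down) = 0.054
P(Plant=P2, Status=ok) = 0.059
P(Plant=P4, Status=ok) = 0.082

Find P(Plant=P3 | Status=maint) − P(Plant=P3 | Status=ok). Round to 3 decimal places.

P(Status=maint) = 0.068 + 0.067 + 0.045 + 0.015 = 0.195; P(Plant=P3 | Status=maint) = 0.067/0.195 = 0.3436.
P(Status=ok) = 0.059 + 0.075 + 0.082 + 0.065 = 0.281; P(Plant=P3 | Status=ok) = 0.075/0.281 = 0.2669.
Difference = 0.077.

0.077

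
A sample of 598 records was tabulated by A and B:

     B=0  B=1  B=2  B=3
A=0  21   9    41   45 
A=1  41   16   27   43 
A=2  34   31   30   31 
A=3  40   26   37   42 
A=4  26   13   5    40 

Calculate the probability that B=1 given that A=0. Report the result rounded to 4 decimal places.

Total with A=0: 21 + 9 + 41 + 45 = 116.
P(B=1 | A=0) = 9/116 = 0.0776.

0.0776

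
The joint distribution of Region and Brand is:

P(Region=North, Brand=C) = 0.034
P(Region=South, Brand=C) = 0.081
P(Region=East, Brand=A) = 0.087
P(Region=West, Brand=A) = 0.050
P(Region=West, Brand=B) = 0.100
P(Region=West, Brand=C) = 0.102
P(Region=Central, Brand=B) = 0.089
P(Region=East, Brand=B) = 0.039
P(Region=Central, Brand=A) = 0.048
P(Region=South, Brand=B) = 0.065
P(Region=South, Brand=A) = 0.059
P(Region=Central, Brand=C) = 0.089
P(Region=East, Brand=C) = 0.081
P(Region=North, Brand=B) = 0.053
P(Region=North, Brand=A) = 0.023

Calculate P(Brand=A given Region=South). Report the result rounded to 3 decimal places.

P(Region=South) = 0.059 + 0.065 + 0.081 = 0.205.
P(Brand=A | Region=South) = 0.059/0.205 = 0.288.

0.288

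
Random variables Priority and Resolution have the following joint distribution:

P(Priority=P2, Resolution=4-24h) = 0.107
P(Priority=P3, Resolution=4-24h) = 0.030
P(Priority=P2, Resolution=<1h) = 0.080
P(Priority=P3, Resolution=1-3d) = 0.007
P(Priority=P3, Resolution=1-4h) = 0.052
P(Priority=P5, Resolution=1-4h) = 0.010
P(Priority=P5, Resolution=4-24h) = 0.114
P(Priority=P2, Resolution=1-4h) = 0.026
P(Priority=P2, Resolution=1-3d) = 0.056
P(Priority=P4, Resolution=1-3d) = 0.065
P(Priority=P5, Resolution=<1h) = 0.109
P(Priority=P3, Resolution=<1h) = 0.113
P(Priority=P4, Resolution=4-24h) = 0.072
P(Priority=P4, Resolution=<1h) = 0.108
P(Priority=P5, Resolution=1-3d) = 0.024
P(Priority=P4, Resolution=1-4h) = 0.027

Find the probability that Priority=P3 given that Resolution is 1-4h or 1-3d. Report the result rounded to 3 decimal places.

0.221

P(Resolution=1-4h) = 0.026 + 0.052 + 0.027 + 0.010 = 0.115.
P(Resolution=1-3d) = 0.056 + 0.007 + 0.065 + 0.024 = 0.152.
P(Resolution ∈ {1-4h, 1-3d}) = 0.115 + 0.152 = 0.267; P(Priority=P3, Resolution ∈ {1-4h, 1-3d}) = 0.052 + 0.007 = 0.059.
P(Priority=P3 | Resolution ∈ {1-4h, 1-3d}) = 0.059/0.267 = 0.221.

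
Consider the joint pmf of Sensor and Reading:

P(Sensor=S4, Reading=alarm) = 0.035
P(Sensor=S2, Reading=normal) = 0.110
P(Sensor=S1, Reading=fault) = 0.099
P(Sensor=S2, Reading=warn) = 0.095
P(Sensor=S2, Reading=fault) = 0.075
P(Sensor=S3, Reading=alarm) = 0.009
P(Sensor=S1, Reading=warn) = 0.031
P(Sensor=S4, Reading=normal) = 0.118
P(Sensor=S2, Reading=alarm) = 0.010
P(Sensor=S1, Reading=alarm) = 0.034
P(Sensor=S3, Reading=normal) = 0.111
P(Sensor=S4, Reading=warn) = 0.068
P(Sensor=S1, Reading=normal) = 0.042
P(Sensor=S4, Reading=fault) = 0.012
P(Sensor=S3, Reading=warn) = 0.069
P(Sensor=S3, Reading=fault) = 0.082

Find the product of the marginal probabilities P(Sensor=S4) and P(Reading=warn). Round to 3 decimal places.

0.061

P(Sensor=S4) = 0.118 + 0.068 + 0.035 + 0.012 = 0.233.
P(Reading=warn) = 0.031 + 0.095 + 0.069 + 0.068 = 0.263.
Product: 0.233 × 0.263 = 0.061.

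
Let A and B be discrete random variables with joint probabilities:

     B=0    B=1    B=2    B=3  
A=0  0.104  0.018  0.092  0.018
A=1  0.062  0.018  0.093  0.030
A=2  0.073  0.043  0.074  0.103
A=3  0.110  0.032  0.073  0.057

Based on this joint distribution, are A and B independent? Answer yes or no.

P(A=2) = 0.293 and P(B=3) = 0.208, so their product is 0.06094, but P(A=2, B=3) = 0.103. Since these differ, A and B are not independent.

no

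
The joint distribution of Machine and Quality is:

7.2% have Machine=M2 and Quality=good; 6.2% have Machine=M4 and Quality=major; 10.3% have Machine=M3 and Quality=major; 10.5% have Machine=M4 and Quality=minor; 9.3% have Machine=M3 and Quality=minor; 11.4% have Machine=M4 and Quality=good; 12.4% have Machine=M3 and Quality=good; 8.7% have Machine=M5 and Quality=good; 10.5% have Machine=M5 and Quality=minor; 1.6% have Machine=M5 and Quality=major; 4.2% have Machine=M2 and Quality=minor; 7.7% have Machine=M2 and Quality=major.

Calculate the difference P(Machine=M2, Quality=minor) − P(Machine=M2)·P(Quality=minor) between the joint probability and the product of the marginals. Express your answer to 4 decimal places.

P(Machine=M2) = 0.072 + 0.042 + 0.077 = 0.191.
P(Quality=minor) = 0.042 + 0.093 + 0.105 + 0.105 = 0.345.
P(Machine=M2, Quality=minor) − P(Machine=M2)P(Quality=minor) = 0.042 − 0.191×0.345 = -0.0239.

-0.0239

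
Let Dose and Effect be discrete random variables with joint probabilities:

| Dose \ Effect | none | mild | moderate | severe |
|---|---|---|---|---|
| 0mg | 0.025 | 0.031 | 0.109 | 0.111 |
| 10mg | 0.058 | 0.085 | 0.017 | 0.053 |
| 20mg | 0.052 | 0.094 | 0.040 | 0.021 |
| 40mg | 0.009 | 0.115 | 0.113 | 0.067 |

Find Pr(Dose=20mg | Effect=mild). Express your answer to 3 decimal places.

0.289

P(Effect=mild) = 0.031 + 0.085 + 0.094 + 0.115 = 0.325.
P(Dose=20mg | Effect=mild) = 0.094/0.325 = 0.289.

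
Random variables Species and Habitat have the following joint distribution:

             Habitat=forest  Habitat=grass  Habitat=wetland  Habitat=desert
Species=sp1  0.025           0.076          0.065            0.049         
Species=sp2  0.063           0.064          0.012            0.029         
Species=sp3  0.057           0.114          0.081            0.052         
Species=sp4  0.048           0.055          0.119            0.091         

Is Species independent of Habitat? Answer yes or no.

P(Species=sp4) = 0.313 and P(Habitat=grass) = 0.309, so their product is 0.09672, but P(Species=sp4, Habitat=grass) = 0.055. Since these differ, Species and Habitat are not independent.

no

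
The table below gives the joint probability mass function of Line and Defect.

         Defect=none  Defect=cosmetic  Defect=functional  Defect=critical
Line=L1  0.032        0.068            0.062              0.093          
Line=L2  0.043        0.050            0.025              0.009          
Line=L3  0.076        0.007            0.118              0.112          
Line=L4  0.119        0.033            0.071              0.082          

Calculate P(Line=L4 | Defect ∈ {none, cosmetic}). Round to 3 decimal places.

P(Defect=none) = 0.032 + 0.043 + 0.076 + 0.119 = 0.270.
P(Defect=cosmetic) = 0.068 + 0.050 + 0.007 + 0.033 = 0.158.
P(Defect ∈ {none, cosmetic}) = 0.270 + 0.158 = 0.428; P(Line=L4, Defect ∈ {none, cosmetic}) = 0.119 + 0.033 = 0.152.
P(Line=L4 | Defect ∈ {none, cosmetic}) = 0.152/0.428 = 0.355.

0.355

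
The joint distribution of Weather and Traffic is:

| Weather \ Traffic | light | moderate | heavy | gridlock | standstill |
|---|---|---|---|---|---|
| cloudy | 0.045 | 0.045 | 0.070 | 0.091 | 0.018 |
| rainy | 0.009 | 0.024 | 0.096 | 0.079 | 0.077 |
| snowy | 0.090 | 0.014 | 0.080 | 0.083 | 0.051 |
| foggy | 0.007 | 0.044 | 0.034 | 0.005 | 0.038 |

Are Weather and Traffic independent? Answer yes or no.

P(Weather=snowy) = 0.318 and P(Traffic=light) = 0.151, so their product is 0.04802, but P(Weather=snowy, Traffic=light) = 0.090. Since these differ, Weather and Traffic are not independent.

no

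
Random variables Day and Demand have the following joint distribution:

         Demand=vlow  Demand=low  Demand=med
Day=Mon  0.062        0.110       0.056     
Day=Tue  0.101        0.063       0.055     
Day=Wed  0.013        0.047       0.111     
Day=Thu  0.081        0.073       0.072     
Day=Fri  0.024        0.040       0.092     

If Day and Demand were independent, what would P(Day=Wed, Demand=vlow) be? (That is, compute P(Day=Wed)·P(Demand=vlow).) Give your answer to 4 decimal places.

P(Day=Wed) = 0.013 + 0.047 + 0.111 = 0.171.
P(Demand=vlow) = 0.062 + 0.101 + 0.013 + 0.081 + 0.024 = 0.281.
Product: 0.171 × 0.281 = 0.0481.

0.0481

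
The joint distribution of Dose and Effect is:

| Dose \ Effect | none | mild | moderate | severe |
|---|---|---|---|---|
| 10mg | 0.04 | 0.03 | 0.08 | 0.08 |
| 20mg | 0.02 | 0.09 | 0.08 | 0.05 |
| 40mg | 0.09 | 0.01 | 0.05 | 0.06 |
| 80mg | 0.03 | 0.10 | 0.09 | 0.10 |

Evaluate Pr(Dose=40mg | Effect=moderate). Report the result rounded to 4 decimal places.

0.1667

P(Effect=moderate) = 0.08 + 0.08 + 0.05 + 0.09 = 0.30.
P(Dose=40mg | Effect=moderate) = 0.05/0.30 = 0.1667.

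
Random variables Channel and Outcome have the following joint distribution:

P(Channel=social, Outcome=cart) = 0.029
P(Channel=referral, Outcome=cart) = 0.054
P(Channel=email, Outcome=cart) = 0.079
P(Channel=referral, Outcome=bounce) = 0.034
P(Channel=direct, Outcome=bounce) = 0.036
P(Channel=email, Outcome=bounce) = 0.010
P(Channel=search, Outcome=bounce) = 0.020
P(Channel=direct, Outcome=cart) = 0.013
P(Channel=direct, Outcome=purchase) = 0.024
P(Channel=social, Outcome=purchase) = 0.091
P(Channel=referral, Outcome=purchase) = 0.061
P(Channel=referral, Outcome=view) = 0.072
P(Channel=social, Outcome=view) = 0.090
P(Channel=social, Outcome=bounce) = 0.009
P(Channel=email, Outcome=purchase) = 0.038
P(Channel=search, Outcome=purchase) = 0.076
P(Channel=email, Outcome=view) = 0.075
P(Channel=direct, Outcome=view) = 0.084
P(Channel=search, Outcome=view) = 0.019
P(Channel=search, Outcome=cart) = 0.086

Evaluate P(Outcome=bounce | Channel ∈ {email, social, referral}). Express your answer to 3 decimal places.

0.083

P(Channel=email) = 0.010 + 0.075 + 0.079 + 0.038 = 0.202.
P(Channel=social) = 0.009 + 0.090 + 0.029 + 0.091 = 0.219.
P(Channel=referral) = 0.034 + 0.072 + 0.054 + 0.061 = 0.221.
P(Channel ∈ {email, social, referral}) = 0.202 + 0.219 + 0.221 = 0.642; P(Outcome=bounce, Channel ∈ {email, social, referral}) = 0.010 + 0.009 + 0.034 = 0.053.
P(Outcome=bounce | Channel ∈ {email, social, referral}) = 0.053/0.642 = 0.083.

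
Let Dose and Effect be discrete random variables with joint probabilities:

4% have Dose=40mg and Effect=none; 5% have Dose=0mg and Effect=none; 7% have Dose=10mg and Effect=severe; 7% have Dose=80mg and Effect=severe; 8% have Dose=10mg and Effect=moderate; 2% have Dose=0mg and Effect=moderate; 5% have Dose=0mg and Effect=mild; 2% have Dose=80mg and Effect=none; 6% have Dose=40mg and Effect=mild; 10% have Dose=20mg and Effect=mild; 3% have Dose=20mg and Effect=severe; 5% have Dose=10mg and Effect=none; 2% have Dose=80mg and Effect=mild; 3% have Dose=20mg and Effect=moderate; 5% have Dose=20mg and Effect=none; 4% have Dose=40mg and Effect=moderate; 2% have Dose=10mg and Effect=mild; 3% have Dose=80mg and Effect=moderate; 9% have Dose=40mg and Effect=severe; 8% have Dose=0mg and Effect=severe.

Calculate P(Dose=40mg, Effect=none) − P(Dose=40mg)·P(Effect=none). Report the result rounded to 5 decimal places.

-0.00830

P(Dose=40mg) = 0.04 + 0.06 + 0.04 + 0.09 = 0.23.
P(Effect=none) = 0.05 + 0.05 + 0.05 + 0.04 + 0.02 = 0.21.
P(Dose=40mg, Effect=none) − P(Dose=40mg)P(Effect=none) = 0.04 − 0.23×0.21 = -0.00830.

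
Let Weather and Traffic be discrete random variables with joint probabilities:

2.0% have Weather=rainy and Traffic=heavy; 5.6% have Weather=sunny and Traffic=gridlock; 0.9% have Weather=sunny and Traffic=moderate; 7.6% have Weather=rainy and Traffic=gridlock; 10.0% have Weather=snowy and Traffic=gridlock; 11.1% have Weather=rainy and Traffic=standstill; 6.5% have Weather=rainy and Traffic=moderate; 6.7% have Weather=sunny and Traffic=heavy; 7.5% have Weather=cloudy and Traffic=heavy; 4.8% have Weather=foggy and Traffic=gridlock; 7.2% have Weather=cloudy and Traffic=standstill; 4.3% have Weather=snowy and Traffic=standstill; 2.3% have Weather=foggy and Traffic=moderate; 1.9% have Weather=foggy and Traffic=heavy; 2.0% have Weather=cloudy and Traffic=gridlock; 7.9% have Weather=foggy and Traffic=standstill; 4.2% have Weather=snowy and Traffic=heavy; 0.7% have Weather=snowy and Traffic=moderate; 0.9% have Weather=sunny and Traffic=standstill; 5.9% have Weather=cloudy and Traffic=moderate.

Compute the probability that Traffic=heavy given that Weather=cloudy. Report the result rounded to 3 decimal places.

P(Weather=cloudy) = 0.059 + 0.075 + 0.020 + 0.072 = 0.226.
P(Traffic=heavy | Weather=cloudy) = 0.075/0.226 = 0.332.

0.332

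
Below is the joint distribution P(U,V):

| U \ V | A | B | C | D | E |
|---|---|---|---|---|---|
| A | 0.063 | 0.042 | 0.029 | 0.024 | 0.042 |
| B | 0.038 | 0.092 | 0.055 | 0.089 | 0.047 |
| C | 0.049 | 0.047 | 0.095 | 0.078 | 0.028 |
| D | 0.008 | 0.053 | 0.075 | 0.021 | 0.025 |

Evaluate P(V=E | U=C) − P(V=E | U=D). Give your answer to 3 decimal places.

-0.043

P(U=C) = 0.049 + 0.047 + 0.095 + 0.078 + 0.028 = 0.297; P(V=E | U=C) = 0.028/0.297 = 0.0943.
P(U=D) = 0.008 + 0.053 + 0.075 + 0.021 + 0.025 = 0.182; P(V=E | U=D) = 0.025/0.182 = 0.1374.
Difference = -0.043.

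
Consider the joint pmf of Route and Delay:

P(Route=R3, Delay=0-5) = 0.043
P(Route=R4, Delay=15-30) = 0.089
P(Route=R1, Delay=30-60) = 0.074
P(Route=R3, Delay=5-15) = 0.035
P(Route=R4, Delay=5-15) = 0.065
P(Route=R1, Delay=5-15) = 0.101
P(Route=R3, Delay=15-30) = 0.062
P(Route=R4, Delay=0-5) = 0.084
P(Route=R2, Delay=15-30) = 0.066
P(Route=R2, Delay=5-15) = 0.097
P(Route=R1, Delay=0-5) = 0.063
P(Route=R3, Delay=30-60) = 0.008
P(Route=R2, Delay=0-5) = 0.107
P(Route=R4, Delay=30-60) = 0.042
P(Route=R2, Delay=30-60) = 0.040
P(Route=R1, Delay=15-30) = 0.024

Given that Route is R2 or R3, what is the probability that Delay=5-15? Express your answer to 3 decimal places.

P(Route=R2) = 0.107 + 0.097 + 0.066 + 0.040 = 0.310.
P(Route=R3) = 0.043 + 0.035 + 0.062 + 0.008 = 0.148.
P(Route ∈ {R2, R3}) = 0.310 + 0.148 = 0.458; P(Delay=5-15, Route ∈ {R2, R3}) = 0.097 + 0.035 = 0.132.
P(Delay=5-15 | Route ∈ {R2, R3}) = 0.132/0.458 = 0.288.

0.288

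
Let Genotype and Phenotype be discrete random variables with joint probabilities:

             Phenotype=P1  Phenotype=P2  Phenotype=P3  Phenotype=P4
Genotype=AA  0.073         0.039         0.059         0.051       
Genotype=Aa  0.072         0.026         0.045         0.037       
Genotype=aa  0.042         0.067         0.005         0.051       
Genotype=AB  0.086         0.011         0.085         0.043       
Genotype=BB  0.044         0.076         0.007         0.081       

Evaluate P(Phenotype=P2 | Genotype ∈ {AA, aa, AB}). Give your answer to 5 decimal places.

P(Genotype=AA) = 0.073 + 0.039 + 0.059 + 0.051 = 0.222.
P(Genotype=aa) = 0.042 + 0.067 + 0.005 + 0.051 = 0.165.
P(Genotype=AB) = 0.086 + 0.011 + 0.085 + 0.043 = 0.225.
P(Genotype ∈ {AA, aa, AB}) = 0.222 + 0.165 + 0.225 = 0.612; P(Phenotype=P2, Genotype ∈ {AA, aa, AB}) = 0.039 + 0.067 + 0.011 = 0.117.
P(Phenotype=P2 | Genotype ∈ {AA, aa, AB}) = 0.117/0.612 = 0.19118.

0.19118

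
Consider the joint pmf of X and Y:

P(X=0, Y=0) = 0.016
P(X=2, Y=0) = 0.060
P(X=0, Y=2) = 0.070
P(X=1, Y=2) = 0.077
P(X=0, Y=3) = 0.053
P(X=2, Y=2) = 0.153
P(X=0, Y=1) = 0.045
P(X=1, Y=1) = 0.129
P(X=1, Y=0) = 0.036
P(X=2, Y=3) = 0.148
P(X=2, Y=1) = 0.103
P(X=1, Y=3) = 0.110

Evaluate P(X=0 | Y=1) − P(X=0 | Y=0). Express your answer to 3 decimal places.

P(Y=1) = 0.045 + 0.129 + 0.103 = 0.277; P(X=0 | Y=1) = 0.045/0.277 = 0.1625.
P(Y=0) = 0.016 + 0.036 + 0.060 = 0.112; P(X=0 | Y=0) = 0.016/0.112 = 0.1429.
Difference = 0.020.

0.020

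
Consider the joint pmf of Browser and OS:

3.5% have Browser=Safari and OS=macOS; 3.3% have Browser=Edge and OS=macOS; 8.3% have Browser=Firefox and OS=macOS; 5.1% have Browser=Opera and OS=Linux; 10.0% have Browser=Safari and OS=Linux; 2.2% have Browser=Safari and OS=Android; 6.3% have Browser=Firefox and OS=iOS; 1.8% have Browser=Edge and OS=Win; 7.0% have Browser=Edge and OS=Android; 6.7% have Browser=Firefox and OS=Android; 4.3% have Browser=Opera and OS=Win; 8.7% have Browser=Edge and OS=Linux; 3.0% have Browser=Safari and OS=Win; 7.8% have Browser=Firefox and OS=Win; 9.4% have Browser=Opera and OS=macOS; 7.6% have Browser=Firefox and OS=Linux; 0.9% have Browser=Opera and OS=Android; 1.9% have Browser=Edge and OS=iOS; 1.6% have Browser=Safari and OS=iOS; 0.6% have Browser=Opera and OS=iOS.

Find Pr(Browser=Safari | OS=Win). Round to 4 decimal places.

0.1775

P(OS=Win) = 0.078 + 0.030 + 0.018 + 0.043 = 0.169.
P(Browser=Safari | OS=Win) = 0.030/0.169 = 0.1775.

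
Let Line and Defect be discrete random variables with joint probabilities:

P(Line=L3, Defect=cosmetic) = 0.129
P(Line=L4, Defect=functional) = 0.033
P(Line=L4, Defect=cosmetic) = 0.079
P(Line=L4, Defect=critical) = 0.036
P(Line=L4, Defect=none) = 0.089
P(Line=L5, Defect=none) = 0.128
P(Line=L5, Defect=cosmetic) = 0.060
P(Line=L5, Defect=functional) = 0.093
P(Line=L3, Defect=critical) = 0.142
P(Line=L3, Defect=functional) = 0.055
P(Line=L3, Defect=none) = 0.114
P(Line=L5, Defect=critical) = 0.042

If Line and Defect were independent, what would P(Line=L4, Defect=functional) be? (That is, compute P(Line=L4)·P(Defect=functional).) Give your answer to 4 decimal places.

P(Line=L4) = 0.089 + 0.079 + 0.033 + 0.036 = 0.237.
P(Defect=functional) = 0.055 + 0.033 + 0.093 = 0.181.
Product: 0.237 × 0.181 = 0.0429.

0.0429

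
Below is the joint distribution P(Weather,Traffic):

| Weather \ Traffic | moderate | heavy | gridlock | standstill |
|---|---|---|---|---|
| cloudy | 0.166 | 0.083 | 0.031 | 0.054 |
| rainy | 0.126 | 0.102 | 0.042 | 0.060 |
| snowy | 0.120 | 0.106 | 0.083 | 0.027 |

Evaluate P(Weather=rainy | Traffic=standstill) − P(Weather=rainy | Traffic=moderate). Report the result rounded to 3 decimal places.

P(Traffic=standstill) = 0.054 + 0.060 + 0.027 = 0.141; P(Weather=rainy | Traffic=standstill) = 0.060/0.141 = 0.4255.
P(Traffic=moderate) = 0.166 + 0.126 + 0.120 = 0.412; P(Weather=rainy | Traffic=moderate) = 0.126/0.412 = 0.3058.
Difference = 0.120.

0.120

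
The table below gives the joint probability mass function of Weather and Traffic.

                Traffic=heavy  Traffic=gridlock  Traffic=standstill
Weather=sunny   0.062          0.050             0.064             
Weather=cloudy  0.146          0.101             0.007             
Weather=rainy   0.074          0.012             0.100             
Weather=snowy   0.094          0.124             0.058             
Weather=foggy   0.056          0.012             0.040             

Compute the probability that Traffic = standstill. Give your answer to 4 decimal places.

0.2690

P(Traffic=standstill) = 0.064 + 0.007 + 0.100 + 0.058 + 0.040 = 0.269.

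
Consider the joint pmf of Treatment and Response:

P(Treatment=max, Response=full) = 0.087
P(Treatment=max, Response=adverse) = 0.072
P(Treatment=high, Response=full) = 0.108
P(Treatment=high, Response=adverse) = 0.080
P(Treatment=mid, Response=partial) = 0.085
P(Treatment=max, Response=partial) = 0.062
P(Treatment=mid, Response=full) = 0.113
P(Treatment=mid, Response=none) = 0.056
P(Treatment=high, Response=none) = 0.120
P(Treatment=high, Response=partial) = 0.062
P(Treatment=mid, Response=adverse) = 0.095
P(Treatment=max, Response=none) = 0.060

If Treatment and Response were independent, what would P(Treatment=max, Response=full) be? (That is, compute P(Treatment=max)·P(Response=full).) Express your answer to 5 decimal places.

0.08655

P(Treatment=max) = 0.060 + 0.062 + 0.087 + 0.072 = 0.281.
P(Response=full) = 0.113 + 0.108 + 0.087 = 0.308.
Product: 0.281 × 0.308 = 0.08655.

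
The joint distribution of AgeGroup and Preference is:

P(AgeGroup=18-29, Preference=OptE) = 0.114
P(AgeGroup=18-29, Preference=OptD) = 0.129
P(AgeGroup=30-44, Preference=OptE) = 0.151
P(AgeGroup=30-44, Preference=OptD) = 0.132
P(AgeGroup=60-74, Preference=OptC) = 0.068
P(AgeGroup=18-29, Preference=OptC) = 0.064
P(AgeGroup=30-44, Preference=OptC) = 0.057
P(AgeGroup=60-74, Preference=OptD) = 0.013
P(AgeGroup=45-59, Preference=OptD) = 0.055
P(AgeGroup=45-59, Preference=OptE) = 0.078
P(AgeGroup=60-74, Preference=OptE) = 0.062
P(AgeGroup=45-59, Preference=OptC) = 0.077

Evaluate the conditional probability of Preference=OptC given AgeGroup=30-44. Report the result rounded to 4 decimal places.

0.1676

P(AgeGroup=30-44) = 0.057 + 0.132 + 0.151 = 0.340.
P(Preference=OptC | AgeGroup=30-44) = 0.057/0.340 = 0.1676.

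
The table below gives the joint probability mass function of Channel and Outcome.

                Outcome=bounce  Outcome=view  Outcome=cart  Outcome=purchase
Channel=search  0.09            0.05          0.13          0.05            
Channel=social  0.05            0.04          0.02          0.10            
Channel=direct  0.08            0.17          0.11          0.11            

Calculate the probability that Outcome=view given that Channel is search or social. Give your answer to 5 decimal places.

0.16981

P(Channel=search) = 0.09 + 0.05 + 0.13 + 0.05 = 0.32.
P(Channel=social) = 0.05 + 0.04 + 0.02 + 0.10 = 0.21.
P(Channel ∈ {search, social}) = 0.32 + 0.21 = 0.53; P(Outcome=view, Channel ∈ {search, social}) = 0.05 + 0.04 = 0.09.
P(Outcome=view | Channel ∈ {search, social}) = 0.09/0.53 = 0.16981.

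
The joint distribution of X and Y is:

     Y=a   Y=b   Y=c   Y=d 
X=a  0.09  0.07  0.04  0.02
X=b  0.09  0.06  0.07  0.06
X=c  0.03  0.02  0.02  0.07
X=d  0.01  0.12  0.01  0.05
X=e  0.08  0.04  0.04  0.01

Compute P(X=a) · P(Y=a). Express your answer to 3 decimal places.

P(X=a) = 0.09 + 0.07 + 0.04 + 0.02 = 0.22.
P(Y=a) = 0.09 + 0.09 + 0.03 + 0.01 + 0.08 = 0.30.
Product: 0.22 × 0.30 = 0.066.

0.066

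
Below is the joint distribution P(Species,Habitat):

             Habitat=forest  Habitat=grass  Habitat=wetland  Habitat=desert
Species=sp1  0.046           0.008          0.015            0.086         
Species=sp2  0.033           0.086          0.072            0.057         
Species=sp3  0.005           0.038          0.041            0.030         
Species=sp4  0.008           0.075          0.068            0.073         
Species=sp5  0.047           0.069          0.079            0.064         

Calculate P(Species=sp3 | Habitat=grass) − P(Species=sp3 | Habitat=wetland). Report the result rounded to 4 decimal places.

P(Habitat=grass) = 0.008 + 0.086 + 0.038 + 0.075 + 0.069 = 0.276; P(Species=sp3 | Habitat=grass) = 0.038/0.276 = 0.13768.
P(Habitat=wetland) = 0.015 + 0.072 + 0.041 + 0.068 + 0.079 = 0.275; P(Species=sp3 | Habitat=wetland) = 0.041/0.275 = 0.14909.
Difference = -0.0114.

-0.0114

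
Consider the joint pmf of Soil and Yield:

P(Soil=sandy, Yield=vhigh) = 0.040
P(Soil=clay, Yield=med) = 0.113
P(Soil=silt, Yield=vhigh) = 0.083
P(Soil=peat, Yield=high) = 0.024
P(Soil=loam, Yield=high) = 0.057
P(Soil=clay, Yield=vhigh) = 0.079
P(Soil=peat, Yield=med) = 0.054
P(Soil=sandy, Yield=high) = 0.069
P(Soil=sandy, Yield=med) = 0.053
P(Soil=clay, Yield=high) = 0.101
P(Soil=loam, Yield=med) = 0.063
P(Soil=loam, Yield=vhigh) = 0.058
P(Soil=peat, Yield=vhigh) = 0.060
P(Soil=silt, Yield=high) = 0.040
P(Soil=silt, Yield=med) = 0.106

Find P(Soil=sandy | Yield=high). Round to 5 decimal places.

0.23711

P(Yield=high) = 0.069 + 0.057 + 0.101 + 0.040 + 0.024 = 0.291.
P(Soil=sandy | Yield=high) = 0.069/0.291 = 0.23711.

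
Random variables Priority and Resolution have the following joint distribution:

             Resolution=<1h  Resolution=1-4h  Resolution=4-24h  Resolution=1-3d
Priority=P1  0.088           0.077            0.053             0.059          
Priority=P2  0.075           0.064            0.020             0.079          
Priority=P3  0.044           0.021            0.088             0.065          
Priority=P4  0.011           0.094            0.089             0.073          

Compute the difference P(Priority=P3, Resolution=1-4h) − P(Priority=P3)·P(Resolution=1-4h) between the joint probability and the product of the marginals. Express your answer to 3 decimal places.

-0.035

P(Priority=P3) = 0.044 + 0.021 + 0.088 + 0.065 = 0.218.
P(Resolution=1-4h) = 0.077 + 0.064 + 0.021 + 0.094 = 0.256.
P(Priority=P3, Resolution=1-4h) − P(Priority=P3)P(Resolution=1-4h) = 0.021 − 0.218×0.256 = -0.035.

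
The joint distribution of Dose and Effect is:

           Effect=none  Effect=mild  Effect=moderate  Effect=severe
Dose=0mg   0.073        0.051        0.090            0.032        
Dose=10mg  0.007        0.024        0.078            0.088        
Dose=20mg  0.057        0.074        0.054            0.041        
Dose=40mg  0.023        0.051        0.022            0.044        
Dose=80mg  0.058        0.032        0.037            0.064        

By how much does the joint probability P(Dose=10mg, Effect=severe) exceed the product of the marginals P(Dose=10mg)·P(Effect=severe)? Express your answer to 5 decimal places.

P(Dose=10mg) = 0.007 + 0.024 + 0.078 + 0.088 = 0.197.
P(Effect=severe) = 0.032 + 0.088 + 0.041 + 0.044 + 0.064 = 0.269.
P(Dose=10mg, Effect=severe) − P(Dose=10mg)P(Effect=severe) = 0.088 − 0.197×0.269 = 0.03501.

0.03501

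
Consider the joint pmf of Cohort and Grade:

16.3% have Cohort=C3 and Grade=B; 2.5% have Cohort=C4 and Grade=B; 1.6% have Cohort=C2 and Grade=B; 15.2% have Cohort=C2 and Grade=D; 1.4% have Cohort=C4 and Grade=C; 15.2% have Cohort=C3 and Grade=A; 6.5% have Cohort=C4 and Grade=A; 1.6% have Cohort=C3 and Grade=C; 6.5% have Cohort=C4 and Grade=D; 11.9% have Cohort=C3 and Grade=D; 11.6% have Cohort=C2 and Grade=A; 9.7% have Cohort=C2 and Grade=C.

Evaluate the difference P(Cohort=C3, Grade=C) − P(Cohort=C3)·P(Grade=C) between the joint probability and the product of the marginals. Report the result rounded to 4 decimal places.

P(Cohort=C3) = 0.152 + 0.163 + 0.016 + 0.119 = 0.450.
P(Grade=C) = 0.097 + 0.016 + 0.014 = 0.127.
P(Cohort=C3, Grade=C) − P(Cohort=C3)P(Grade=C) = 0.016 − 0.450×0.127 = -0.0412.

-0.0412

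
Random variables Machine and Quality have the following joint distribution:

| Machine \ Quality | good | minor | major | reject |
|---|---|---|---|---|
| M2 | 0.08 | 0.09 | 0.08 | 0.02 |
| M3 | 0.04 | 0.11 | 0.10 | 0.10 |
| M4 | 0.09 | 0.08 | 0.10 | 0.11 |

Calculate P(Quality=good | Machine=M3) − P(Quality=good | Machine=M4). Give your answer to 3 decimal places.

-0.123

P(Machine=M3) = 0.04 + 0.11 + 0.10 + 0.10 = 0.35; P(Quality=good | Machine=M3) = 0.04/0.35 = 0.1143.
P(Machine=M4) = 0.09 + 0.08 + 0.10 + 0.11 = 0.38; P(Quality=good | Machine=M4) = 0.09/0.38 = 0.2368.
Difference = -0.123.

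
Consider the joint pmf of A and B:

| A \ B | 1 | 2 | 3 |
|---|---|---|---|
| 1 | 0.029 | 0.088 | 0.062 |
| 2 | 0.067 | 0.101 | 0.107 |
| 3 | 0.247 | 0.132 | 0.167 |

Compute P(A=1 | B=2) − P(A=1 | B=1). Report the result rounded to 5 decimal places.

P(B=2) = 0.088 + 0.101 + 0.132 = 0.321; P(A=1 | B=2) = 0.088/0.321 = 0.274143.
P(B=1) = 0.029 + 0.067 + 0.247 = 0.343; P(A=1 | B=1) = 0.029/0.343 = 0.084548.
Difference = 0.18960.

0.18960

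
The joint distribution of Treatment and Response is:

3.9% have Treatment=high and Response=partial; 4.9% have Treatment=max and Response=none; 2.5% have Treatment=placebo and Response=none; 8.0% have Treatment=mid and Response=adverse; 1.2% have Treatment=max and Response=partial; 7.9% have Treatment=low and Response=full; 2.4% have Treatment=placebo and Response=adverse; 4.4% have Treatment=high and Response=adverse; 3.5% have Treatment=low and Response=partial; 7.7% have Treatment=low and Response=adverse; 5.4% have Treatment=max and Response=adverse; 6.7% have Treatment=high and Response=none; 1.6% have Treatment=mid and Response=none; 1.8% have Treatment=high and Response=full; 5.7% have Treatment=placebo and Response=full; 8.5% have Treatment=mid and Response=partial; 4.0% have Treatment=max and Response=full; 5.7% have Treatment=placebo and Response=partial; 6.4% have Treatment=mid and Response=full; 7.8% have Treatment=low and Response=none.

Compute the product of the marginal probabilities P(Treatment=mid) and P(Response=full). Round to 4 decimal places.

P(Treatment=mid) = 0.016 + 0.085 + 0.064 + 0.080 = 0.245.
P(Response=full) = 0.057 + 0.079 + 0.064 + 0.018 + 0.040 = 0.258.
Product: 0.245 × 0.258 = 0.0632.

0.0632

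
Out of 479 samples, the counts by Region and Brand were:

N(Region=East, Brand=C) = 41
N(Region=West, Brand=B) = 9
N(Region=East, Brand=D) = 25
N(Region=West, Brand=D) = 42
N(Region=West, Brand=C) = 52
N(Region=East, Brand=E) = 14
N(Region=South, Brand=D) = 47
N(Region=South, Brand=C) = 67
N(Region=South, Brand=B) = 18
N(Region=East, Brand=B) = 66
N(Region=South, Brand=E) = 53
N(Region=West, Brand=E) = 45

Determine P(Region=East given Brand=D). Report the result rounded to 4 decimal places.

0.2193

Total with Brand=D: 47 + 25 + 42 = 114.
P(Region=East | Brand=D) = 25/114 = 0.2193.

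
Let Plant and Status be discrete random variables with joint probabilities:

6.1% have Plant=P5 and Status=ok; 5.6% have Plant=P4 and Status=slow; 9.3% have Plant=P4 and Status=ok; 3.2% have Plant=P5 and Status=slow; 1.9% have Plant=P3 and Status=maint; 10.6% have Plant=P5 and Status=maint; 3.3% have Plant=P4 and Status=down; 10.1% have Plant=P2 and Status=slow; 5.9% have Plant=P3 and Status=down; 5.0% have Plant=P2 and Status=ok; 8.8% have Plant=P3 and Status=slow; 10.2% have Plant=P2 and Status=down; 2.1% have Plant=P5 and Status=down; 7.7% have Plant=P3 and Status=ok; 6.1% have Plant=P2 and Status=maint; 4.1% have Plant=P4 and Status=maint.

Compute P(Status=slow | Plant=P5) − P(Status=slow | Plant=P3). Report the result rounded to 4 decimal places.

P(Plant=P5) = 0.061 + 0.032 + 0.021 + 0.106 = 0.220; P(Status=slow | Plant=P5) = 0.032/0.220 = 0.14545.
P(Plant=P3) = 0.077 + 0.088 + 0.059 + 0.019 = 0.243; P(Status=slow | Plant=P3) = 0.088/0.243 = 0.36214.
Difference = -0.2167.

-0.2167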